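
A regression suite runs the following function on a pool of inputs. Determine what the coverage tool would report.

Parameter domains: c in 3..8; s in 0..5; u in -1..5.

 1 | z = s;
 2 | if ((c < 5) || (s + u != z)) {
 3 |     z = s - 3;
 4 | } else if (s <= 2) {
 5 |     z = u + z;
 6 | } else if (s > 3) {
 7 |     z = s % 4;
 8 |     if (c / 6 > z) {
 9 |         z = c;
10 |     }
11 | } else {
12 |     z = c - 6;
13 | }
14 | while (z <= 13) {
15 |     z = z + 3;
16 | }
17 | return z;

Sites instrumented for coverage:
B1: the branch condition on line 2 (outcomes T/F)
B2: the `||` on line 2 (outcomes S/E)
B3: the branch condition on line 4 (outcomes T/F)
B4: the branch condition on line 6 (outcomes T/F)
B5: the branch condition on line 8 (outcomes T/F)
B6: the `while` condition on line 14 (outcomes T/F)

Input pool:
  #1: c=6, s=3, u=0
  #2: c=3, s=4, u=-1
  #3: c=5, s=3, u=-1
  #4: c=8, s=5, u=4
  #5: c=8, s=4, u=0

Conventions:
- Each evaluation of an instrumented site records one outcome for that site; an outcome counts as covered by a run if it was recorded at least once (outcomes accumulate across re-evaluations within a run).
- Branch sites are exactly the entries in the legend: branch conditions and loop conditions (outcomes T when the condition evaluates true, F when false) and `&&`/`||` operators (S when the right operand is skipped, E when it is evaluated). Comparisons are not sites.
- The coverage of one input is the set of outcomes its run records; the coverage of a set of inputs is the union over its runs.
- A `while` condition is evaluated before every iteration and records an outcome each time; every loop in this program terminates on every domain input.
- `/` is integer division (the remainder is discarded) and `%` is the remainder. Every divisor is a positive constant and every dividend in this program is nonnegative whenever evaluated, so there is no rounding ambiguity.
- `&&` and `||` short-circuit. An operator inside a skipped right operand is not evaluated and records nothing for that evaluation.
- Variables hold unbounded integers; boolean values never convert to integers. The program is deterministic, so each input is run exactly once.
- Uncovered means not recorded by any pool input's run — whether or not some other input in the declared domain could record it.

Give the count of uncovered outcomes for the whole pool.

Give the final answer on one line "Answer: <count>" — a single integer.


run #1 (c=6, s=3, u=0) runs B2->E, B1->F, B3->F, B4->F, B6->T, B6->T, B6->T, B6->T, B6->T, B6->F; records B1=F, B2=E, B3=F, B4=F, B6=T, B6=F
run #2 (c=3, s=4, u=-1) runs B2->S, B1->T, B6->T, B6->T, B6->T, B6->T, B6->T, B6->F; records B1=T, B2=S, B6=T, B6=F
run #3 (c=5, s=3, u=-1) runs B2->E, B1->T, B6->T, B6->T, B6->T, B6->T, B6->T, B6->F; records B1=T, B2=E, B6=T, B6=F
run #4 (c=8, s=5, u=4) runs B2->E, B1->T, B6->T, B6->T, B6->T, B6->T, B6->F; records B1=T, B2=E, B6=T, B6=F
run #5 (c=8, s=4, u=0) runs B2->E, B1->F, B3->F, B4->T, B5->T, B6->T, B6->T, B6->F; records B1=F, B2=E, B3=F, B4=T, B5=T, B6=T, B6=F
union over the pool: B1=T, B1=F, B2=S, B2=E, B3=F, B4=T, B4=F, B5=T, B6=T, B6=F
uncovered (2 of 12): B3=T, B5=F
Answer: 2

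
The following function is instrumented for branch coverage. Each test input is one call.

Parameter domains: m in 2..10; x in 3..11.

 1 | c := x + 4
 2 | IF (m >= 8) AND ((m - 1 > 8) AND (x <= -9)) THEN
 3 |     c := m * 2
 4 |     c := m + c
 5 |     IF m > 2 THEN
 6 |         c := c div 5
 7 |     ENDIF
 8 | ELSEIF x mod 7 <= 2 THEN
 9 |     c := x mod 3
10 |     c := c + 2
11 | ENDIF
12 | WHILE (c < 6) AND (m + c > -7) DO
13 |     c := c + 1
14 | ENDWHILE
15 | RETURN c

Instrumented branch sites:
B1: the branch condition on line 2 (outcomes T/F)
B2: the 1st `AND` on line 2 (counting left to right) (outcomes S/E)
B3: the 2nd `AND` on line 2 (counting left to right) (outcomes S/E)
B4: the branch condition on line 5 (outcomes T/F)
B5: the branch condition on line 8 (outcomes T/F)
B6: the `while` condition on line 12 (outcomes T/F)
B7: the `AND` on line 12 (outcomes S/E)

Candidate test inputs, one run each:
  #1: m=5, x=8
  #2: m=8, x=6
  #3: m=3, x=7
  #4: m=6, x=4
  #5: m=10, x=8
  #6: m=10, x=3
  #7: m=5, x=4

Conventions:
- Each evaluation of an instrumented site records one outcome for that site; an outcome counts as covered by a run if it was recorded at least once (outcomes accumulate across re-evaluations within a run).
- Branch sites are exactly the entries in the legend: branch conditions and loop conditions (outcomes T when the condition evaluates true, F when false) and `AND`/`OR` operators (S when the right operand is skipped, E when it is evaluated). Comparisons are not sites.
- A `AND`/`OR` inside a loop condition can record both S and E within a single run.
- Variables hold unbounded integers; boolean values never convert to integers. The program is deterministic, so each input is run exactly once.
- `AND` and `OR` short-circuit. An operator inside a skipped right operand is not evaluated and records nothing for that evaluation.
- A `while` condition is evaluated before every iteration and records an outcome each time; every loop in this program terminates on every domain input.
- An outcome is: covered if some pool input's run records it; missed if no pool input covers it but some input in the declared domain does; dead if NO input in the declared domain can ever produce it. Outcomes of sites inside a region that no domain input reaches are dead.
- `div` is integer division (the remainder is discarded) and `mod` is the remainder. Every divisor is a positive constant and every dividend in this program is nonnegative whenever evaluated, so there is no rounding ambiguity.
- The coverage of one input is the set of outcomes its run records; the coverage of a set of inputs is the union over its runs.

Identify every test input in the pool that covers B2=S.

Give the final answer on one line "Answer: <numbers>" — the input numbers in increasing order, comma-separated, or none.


input #1 (m=5, x=8): records B2=S
input #2 (m=8, x=6): does not record B2=S
input #3 (m=3, x=7): records B2=S
input #4 (m=6, x=4): records B2=S
input #5 (m=10, x=8): does not record B2=S
input #6 (m=10, x=3): does not record B2=S
input #7 (m=5, x=4): records B2=S
Answer: 1, 3, 4, 7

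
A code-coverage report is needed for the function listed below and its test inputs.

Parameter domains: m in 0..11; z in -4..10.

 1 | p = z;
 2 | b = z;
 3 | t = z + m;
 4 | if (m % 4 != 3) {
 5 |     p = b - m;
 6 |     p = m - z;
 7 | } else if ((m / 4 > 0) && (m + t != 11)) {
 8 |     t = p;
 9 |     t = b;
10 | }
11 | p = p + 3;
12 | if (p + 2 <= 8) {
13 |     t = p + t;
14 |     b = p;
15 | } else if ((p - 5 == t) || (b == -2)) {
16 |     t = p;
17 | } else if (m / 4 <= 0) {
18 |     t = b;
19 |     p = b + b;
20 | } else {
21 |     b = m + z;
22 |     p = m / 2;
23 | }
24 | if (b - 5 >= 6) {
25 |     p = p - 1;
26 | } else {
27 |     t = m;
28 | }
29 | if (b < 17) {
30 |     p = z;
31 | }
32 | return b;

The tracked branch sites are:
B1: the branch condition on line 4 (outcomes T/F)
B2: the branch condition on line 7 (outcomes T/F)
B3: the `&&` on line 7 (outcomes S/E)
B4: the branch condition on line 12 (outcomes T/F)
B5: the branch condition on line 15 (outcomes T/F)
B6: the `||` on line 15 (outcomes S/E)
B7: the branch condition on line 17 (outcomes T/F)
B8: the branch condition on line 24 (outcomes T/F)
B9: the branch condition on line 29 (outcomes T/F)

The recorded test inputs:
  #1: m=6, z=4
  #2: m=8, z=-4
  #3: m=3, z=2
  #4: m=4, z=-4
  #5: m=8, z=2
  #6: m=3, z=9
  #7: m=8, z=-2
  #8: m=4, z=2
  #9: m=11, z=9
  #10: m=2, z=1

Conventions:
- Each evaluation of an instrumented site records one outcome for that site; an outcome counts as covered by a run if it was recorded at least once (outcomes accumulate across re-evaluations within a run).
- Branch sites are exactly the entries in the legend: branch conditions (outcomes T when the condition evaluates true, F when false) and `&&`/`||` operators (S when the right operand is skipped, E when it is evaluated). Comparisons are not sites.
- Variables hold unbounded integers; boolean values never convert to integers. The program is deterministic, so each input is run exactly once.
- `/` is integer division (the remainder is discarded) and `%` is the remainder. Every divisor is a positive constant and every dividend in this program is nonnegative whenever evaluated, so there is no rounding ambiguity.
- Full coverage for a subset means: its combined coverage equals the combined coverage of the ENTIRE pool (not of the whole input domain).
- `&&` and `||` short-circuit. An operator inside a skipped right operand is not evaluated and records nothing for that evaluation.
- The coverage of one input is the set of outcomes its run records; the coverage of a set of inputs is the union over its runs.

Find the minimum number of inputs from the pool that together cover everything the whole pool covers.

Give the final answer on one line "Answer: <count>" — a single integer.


input #1, m=6, z=4: events B1->T, B4->T, B8->F, B9->T; outcomes B1=T, B4=T, B8=F, B9=T
input #2, m=8, z=-4: events B1->T, B4->F, B6->E, B5->F, B7->F, B8->F, B9->T; outcomes B1=T, B4=F, B5=F, B6=E, B7=F, B8=F, B9=T
input #3, m=3, z=2: events B1->F, B3->S, B2->F, B4->T, B8->F, B9->T; outcomes B1=F, B2=F, B3=S, B4=T, B8=F, B9=T
input #4, m=4, z=-4: events B1->T, B4->F, B6->E, B5->F, B7->F, B8->F, B9->T; outcomes B1=T, B4=F, B5=F, B6=E, B7=F, B8=F, B9=T
input #5, m=8, z=2: events B1->T, B4->F, B6->E, B5->F, B7->F, B8->F, B9->T; outcomes B1=T, B4=F, B5=F, B6=E, B7=F, B8=F, B9=T
input #6, m=3, z=9: events B1->F, B3->S, B2->F, B4->F, B6->E, B5->F, B7->T, B8->F, B9->T; outcomes B1=F, B2=F, B3=S, B4=F, B5=F, B6=E, B7=T, B8=F, B9=T
input #7, m=8, z=-2: events B1->T, B4->F, B6->E, B5->T, B8->F, B9->T; outcomes B1=T, B4=F, B5=T, B6=E, B8=F, B9=T
input #8, m=4, z=2: events B1->T, B4->T, B8->F, B9->T; outcomes B1=T, B4=T, B8=F, B9=T
input #9, m=11, z=9: events B1->F, B3->E, B2->T, B4->F, B6->E, B5->F, B7->F, B8->T, B9->F; outcomes B1=F, B2=T, B3=E, B4=F, B5=F, B6=E, B7=F, B8=T, B9=F
input #10, m=2, z=1: events B1->T, B4->T, B8->F, B9->T; outcomes B1=T, B4=T, B8=F, B9=T
the full pool covers 17 outcomes: B1=T, B1=F, B2=T, B2=F, B3=S, B3=E, B4=T, B4=F, B5=T, B5=F, B6=E, B7=T, B7=F, B8=T, B8=F, B9=T, B9=F
every size-1 subset falls short of the 17 outcomes (best: 9/17)
every size-2 subset falls short of the 17 outcomes (best: 14/17)
every size-3 subset falls short of the 17 outcomes (best: 16/17)
inputs {1, 6, 7, 9} (size 4) cover everything; no size-4 subset with a lexicographically smaller index list covers all 17
Answer: 4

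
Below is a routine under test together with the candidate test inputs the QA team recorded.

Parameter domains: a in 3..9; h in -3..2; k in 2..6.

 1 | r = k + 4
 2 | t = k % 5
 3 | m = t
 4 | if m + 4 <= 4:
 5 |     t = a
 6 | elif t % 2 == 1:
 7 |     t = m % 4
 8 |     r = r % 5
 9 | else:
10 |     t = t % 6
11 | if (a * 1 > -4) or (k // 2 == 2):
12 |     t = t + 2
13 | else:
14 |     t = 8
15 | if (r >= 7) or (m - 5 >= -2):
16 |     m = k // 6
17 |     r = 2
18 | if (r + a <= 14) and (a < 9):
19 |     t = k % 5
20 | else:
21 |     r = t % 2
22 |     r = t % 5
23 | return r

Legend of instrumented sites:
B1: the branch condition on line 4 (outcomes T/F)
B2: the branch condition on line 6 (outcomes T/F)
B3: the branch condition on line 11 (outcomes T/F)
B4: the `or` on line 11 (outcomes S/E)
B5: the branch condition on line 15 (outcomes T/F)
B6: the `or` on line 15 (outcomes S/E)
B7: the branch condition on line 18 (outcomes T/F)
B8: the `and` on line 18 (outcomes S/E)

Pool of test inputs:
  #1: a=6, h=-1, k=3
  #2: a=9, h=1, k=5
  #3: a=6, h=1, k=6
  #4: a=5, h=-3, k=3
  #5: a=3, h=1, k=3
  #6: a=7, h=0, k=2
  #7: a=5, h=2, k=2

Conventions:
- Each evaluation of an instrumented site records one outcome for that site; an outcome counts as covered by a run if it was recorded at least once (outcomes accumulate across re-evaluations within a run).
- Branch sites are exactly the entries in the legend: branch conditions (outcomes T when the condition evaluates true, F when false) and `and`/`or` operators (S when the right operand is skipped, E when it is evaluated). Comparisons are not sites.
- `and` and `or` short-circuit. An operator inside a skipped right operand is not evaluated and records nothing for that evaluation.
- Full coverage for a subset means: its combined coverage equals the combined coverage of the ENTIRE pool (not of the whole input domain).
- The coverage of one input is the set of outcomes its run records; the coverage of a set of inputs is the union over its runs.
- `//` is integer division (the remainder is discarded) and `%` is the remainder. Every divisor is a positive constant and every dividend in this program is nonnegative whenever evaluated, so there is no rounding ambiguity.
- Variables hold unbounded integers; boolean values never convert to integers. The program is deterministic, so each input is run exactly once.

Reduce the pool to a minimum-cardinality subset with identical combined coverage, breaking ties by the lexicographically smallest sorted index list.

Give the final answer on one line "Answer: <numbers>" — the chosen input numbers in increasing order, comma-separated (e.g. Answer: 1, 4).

run #1 (a=6, h=-1, k=3) records B1=F, B2=T, B3=T, B4=S, B5=T, B6=E, B7=T, B8=E
run #2 (a=9, h=1, k=5) records B1=T, B3=T, B4=S, B5=T, B6=S, B7=F, B8=E
run #3 (a=6, h=1, k=6) records B1=F, B2=T, B3=T, B4=S, B5=F, B6=E, B7=T, B8=E
run #4 (a=5, h=-3, k=3) records B1=F, B2=T, B3=T, B4=S, B5=T, B6=E, B7=T, B8=E
run #5 (a=3, h=1, k=3) records B1=F, B2=T, B3=T, B4=S, B5=T, B6=E, B7=T, B8=E
run #6 (a=7, h=0, k=2) records B1=F, B2=F, B3=T, B4=S, B5=F, B6=E, B7=T, B8=E
run #7 (a=5, h=2, k=2) records B1=F, B2=F, B3=T, B4=S, B5=F, B6=E, B7=T, B8=E
pool-wide coverage (13 outcomes): B1=T, B1=F, B2=T, B2=F, B3=T, B4=S, B5=T, B5=F, B6=S, B6=E, B7=T, B7=F, B8=E
no size-1 subset reaches all 13 outcomes (best union: 8/13)
no size-2 subset reaches all 13 outcomes (best union: 12/13)
size 3: inputs {1, 2, 6} cover all 13 outcomes, and no lexicographically smaller subset of this size does

Answer: 1, 2, 6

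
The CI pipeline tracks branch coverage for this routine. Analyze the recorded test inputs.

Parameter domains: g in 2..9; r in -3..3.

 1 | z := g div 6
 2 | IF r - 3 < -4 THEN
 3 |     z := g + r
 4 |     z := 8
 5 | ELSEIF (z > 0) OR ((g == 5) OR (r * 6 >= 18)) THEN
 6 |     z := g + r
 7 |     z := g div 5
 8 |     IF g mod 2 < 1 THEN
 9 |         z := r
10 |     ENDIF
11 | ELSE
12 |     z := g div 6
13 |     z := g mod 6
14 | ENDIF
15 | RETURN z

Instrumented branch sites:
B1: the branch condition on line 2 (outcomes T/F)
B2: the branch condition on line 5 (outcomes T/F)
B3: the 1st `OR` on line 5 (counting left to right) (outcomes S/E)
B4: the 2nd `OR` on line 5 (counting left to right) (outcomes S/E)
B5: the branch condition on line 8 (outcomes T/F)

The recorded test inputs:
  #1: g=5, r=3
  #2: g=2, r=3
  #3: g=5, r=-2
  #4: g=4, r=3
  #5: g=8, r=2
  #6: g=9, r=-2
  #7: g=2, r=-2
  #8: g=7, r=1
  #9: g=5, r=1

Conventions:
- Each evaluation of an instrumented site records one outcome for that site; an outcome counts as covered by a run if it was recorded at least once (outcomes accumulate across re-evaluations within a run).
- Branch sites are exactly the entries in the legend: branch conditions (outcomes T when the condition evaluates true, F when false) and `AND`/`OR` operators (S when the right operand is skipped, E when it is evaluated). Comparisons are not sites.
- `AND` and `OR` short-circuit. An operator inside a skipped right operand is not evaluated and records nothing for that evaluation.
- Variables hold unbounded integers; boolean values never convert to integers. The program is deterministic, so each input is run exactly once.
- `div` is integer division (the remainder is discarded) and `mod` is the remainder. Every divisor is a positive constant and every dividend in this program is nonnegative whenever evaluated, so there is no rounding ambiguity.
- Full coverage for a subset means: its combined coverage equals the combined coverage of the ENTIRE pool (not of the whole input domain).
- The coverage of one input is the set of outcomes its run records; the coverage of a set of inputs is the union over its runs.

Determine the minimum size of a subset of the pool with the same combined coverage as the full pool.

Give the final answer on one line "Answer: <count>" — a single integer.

test 1 (g=5, r=3) hits B1=F, B2=T, B3=E, B4=S, B5=F
test 2 (g=2, r=3) hits B1=F, B2=T, B3=E, B4=E, B5=T
test 3 (g=5, r=-2) hits B1=T
test 4 (g=4, r=3) hits B1=F, B2=T, B3=E, B4=E, B5=T
test 5 (g=8, r=2) hits B1=F, B2=T, B3=S, B5=T
test 6 (g=9, r=-2) hits B1=T
test 7 (g=2, r=-2) hits B1=T
test 8 (g=7, r=1) hits B1=F, B2=T, B3=S, B5=F
test 9 (g=5, r=1) hits B1=F, B2=T, B3=E, B4=S, B5=F
the full pool covers 9 outcomes: B1=T, B1=F, B2=T, B3=S, B3=E, B4=S, B4=E, B5=T, B5=F
every size-1 subset falls short of the 9 outcomes (best: 5/9)
every size-2 subset falls short of the 9 outcomes (best: 7/9)
every size-3 subset falls short of the 9 outcomes (best: 8/9)
inputs {1, 2, 3, 5} (size 4) cover everything; no size-4 subset with a lexicographically smaller index list covers all 9

Answer: 4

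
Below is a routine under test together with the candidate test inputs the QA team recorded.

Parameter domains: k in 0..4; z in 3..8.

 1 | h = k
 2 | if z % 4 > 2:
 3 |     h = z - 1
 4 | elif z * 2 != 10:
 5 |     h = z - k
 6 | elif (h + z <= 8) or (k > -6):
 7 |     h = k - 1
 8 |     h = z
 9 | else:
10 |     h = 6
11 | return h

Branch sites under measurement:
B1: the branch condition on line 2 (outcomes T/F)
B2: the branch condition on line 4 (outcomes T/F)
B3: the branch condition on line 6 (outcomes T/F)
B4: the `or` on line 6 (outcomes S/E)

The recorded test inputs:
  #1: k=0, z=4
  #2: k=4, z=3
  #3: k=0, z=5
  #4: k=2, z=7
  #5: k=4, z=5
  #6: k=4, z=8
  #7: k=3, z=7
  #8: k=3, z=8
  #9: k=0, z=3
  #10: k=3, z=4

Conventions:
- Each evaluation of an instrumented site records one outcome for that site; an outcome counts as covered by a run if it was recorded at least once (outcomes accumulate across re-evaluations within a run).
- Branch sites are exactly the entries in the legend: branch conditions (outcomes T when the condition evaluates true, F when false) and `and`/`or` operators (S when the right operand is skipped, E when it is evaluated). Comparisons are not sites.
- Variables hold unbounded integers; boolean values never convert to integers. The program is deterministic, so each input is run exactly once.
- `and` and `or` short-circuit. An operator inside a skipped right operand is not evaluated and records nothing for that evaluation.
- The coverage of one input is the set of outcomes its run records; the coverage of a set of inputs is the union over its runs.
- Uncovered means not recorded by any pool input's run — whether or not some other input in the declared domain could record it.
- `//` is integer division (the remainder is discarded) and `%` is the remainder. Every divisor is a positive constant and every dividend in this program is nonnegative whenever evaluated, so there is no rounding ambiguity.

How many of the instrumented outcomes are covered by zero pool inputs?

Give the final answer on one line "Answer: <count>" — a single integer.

#1 (k=0, z=4) -> covered: B1=F, B2=T
#2 (k=4, z=3) -> covered: B1=T
#3 (k=0, z=5) -> covered: B1=F, B2=F, B3=T, B4=S
#4 (k=2, z=7) -> covered: B1=T
#5 (k=4, z=5) -> covered: B1=F, B2=F, B3=T, B4=E
#6 (k=4, z=8) -> covered: B1=F, B2=T
#7 (k=3, z=7) -> covered: B1=T
#8 (k=3, z=8) -> covered: B1=F, B2=T
#9 (k=0, z=3) -> covered: B1=T
#10 (k=3, z=4) -> covered: B1=F, B2=T
union over the pool: B1=T, B1=F, B2=T, B2=F, B3=T, B4=S, B4=E
uncovered (1 of 8): B3=F

Answer: 1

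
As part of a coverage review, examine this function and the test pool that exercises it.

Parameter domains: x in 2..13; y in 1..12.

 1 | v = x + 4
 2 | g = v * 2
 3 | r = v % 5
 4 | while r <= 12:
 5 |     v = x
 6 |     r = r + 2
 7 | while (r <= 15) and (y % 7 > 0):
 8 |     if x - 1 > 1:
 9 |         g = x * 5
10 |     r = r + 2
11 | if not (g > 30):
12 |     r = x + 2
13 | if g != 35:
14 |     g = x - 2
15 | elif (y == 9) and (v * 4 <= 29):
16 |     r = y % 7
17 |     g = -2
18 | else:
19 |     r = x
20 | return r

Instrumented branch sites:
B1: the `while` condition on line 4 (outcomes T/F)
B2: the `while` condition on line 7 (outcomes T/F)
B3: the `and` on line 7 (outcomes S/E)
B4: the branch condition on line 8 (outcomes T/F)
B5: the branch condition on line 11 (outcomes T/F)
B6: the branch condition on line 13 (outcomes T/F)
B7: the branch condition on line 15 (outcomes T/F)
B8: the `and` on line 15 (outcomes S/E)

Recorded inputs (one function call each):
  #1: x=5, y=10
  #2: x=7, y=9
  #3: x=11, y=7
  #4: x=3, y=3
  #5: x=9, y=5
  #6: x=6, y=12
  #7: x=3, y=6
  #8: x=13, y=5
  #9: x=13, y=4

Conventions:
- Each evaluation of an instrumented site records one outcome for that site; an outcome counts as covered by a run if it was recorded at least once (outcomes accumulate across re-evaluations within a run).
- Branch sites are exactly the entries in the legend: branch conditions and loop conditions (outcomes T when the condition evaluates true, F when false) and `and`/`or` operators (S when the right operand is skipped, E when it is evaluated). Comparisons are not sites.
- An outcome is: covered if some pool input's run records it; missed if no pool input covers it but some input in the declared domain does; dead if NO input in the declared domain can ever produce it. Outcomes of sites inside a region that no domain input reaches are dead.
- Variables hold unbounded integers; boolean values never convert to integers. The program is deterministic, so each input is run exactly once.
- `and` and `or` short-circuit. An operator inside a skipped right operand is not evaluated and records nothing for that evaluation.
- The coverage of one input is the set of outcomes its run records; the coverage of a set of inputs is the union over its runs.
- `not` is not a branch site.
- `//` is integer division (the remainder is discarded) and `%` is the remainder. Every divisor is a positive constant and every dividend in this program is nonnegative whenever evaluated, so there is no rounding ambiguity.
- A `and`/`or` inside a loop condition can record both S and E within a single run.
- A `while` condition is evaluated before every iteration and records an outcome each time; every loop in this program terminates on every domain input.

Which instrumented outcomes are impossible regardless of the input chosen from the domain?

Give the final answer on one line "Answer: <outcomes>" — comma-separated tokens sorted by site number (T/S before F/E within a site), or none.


checking every outcome against all 144 domain inputs:
  reachable outcomes have witnesses, e.g. B1=T (e.g. x=2, y=1), B1=F (e.g. x=2, y=1), B2=T (e.g. x=2, y=1), B2=F (e.g. x=2, y=1)
Answer: none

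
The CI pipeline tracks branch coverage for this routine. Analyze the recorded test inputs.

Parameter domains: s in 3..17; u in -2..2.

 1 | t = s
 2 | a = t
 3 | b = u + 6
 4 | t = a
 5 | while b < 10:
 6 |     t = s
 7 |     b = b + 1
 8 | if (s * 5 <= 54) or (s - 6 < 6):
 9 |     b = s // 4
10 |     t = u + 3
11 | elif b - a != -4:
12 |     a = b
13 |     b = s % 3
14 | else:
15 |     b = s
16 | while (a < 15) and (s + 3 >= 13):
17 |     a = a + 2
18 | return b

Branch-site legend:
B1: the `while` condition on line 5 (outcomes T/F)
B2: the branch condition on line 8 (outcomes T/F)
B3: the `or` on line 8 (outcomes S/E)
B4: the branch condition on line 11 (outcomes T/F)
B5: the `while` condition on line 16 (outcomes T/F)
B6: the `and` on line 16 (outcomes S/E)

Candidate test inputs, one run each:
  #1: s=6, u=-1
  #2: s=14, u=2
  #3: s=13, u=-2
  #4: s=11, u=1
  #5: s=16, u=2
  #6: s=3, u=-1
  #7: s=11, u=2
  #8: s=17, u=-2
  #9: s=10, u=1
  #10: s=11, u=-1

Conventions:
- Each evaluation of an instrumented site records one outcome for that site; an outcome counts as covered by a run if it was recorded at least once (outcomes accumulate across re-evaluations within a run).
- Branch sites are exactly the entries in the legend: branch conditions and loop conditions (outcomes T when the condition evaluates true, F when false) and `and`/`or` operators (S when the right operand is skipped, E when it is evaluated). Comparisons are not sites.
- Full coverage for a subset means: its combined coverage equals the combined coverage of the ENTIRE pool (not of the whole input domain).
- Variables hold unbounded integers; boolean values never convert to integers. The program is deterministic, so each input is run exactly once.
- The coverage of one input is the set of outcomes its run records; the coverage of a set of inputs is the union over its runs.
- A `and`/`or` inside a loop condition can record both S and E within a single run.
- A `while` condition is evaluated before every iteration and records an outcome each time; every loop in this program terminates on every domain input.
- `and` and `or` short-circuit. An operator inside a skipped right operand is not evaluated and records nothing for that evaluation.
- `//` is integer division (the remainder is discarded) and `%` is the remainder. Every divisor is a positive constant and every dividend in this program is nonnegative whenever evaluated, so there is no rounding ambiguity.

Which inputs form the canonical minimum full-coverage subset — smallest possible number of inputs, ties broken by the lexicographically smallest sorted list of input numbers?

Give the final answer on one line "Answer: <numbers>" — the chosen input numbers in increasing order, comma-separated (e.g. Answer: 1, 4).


run #1 (s=6, u=-1) runs B1->T, B1->T, B1->T, B1->T, B1->T, B1->F, B3->S, B2->T, B6->E, B5->F; records B1=T, B1=F, B2=T, B3=S, B5=F, B6=E
run #2 (s=14, u=2) runs B1->T, B1->T, B1->F, B3->E, B2->F, B4->F, B6->E, B5->T, B6->S, B5->F; records B1=T, B1=F, B2=F, B3=E, B4=F, B5=T, B5=F, B6=S, B6=E
run #3 (s=13, u=-2) runs B1->T, B1->T, B1->T, B1->T, B1->T, B1->T, B1->F, B3->E, B2->F, B4->T, B6->E, B5->T, B6->E, B5->T, ...; records B1=T, B1=F, B2=F, B3=E, B4=T, B5=T, B5=F, B6=S, B6=E
run #4 (s=11, u=1) runs B1->T, B1->T, B1->T, B1->F, B3->E, B2->T, B6->E, B5->T, B6->E, B5->T, B6->S, B5->F; records B1=T, B1=F, B2=T, B3=E, B5=T, B5=F, B6=S, B6=E
run #5 (s=16, u=2) runs B1->T, B1->T, B1->F, B3->E, B2->F, B4->T, B6->E, B5->T, B6->E, B5->T, B6->E, B5->T, B6->S, B5->F; records B1=T, B1=F, B2=F, B3=E, B4=T, B5=T, B5=F, B6=S, B6=E
run #6 (s=3, u=-1) runs B1->T, B1->T, B1->T, B1->T, B1->T, B1->F, B3->S, B2->T, B6->E, B5->F; records B1=T, B1=F, B2=T, B3=S, B5=F, B6=E
run #7 (s=11, u=2) runs B1->T, B1->T, B1->F, B3->E, B2->T, B6->E, B5->T, B6->E, B5->T, B6->S, B5->F; records B1=T, B1=F, B2=T, B3=E, B5=T, B5=F, B6=S, B6=E
run #8 (s=17, u=-2) runs B1->T, B1->T, B1->T, B1->T, B1->T, B1->T, B1->F, B3->E, B2->F, B4->T, B6->E, B5->T, B6->E, B5->T, ...; records B1=T, B1=F, B2=F, B3=E, B4=T, B5=T, B5=F, B6=S, B6=E
run #9 (s=10, u=1) runs B1->T, B1->T, B1->T, B1->F, B3->S, B2->T, B6->E, B5->T, B6->E, B5->T, B6->E, B5->T, B6->S, B5->F; records B1=T, B1=F, B2=T, B3=S, B5=T, B5=F, B6=S, B6=E
run #10 (s=11, u=-1) runs B1->T, B1->T, B1->T, B1->T, B1->T, B1->F, B3->E, B2->T, B6->E, B5->T, B6->E, B5->T, B6->S, B5->F; records B1=T, B1=F, B2=T, B3=E, B5=T, B5=F, B6=S, B6=E
union over all inputs: B1=T, B1=F, B2=T, B2=F, B3=S, B3=E, B4=T, B4=F, B5=T, B5=F, B6=S, B6=E (12 outcomes)
no size-1 subset reaches all 12 outcomes (best union: 9/12)
no size-2 subset reaches all 12 outcomes (best union: 11/12)
size 3: inputs {1, 2, 3} cover all 12 outcomes, and no lexicographically smaller subset of this size does
Answer: 1, 2, 3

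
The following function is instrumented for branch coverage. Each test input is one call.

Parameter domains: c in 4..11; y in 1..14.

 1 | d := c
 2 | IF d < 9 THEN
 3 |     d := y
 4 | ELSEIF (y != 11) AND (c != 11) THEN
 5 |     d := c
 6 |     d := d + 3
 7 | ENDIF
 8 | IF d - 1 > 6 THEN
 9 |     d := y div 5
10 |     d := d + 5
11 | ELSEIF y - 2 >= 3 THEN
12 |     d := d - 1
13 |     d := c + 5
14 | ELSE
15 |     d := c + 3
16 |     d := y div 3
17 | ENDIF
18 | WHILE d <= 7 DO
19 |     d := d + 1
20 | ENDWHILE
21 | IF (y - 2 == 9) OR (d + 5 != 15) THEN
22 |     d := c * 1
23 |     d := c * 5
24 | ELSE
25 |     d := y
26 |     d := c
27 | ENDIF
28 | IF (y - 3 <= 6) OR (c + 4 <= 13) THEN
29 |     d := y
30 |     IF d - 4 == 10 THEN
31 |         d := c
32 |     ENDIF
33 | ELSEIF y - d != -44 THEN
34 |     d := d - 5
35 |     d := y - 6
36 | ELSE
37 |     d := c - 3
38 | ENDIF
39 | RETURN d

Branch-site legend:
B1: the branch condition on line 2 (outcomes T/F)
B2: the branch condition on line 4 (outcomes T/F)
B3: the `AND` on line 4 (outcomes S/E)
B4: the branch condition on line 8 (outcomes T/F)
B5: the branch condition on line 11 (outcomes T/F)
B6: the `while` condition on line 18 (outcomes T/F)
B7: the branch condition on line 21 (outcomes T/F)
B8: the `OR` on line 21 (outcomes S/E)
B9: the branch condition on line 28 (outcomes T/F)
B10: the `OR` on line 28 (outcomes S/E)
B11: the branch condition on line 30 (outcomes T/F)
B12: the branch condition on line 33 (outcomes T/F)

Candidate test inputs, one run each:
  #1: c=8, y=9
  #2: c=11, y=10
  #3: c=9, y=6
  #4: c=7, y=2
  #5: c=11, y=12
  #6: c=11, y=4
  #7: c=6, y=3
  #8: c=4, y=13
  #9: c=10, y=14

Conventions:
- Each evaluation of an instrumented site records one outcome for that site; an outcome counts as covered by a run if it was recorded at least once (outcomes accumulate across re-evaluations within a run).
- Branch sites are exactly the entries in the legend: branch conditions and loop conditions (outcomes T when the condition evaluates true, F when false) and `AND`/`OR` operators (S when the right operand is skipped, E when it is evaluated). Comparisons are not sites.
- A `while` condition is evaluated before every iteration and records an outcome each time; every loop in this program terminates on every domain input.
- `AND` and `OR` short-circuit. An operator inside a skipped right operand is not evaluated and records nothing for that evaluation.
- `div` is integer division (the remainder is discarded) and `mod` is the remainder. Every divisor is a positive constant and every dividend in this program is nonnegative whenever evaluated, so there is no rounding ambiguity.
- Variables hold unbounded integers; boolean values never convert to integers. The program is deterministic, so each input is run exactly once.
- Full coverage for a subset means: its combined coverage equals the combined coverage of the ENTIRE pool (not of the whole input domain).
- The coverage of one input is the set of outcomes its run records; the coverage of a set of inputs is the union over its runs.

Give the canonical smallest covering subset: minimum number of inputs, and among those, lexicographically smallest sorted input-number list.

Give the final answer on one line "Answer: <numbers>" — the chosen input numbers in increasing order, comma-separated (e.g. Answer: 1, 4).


input #1, c=8, y=9: events B1->T, B4->T, B6->T, B6->T, B6->F, B8->E, B7->T, B10->S, B9->T, B11->F; outcomes B1=T, B4=T, B6=T, B6=F, B7=T, B8=E, B9=T, B10=S, B11=F
input #2, c=11, y=10: events B1->F, B3->E, B2->F, B4->T, B6->T, B6->F, B8->E, B7->T, B10->E, B9->F, B12->T; outcomes B1=F, B2=F, B3=E, B4=T, B6=T, B6=F, B7=T, B8=E, B9=F, B10=E, B12=T
input #3, c=9, y=6: events B1->F, B3->E, B2->T, B4->T, B6->T, B6->T, B6->F, B8->E, B7->T, B10->S, B9->T, B11->F; outcomes B1=F, B2=T, B3=E, B4=T, B6=T, B6=F, B7=T, B8=E, B9=T, B10=S, B11=F
input #4, c=7, y=2: events B1->T, B4->F, B5->F, B6->T, B6->T, B6->T, B6->T, B6->T, B6->T, B6->T, B6->T, B6->F, B8->E, B7->T, ...; outcomes B1=T, B4=F, B5=F, B6=T, B6=F, B7=T, B8=E, B9=T, B10=S, B11=F
input #5, c=11, y=12: events B1->F, B3->E, B2->F, B4->T, B6->T, B6->F, B8->E, B7->T, B10->E, B9->F, B12->T; outcomes B1=F, B2=F, B3=E, B4=T, B6=T, B6=F, B7=T, B8=E, B9=F, B10=E, B12=T
input #6, c=11, y=4: events B1->F, B3->E, B2->F, B4->T, B6->T, B6->T, B6->T, B6->F, B8->E, B7->T, B10->S, B9->T, B11->F; outcomes B1=F, B2=F, B3=E, B4=T, B6=T, B6=F, B7=T, B8=E, B9=T, B10=S, B11=F
input #7, c=6, y=3: events B1->T, B4->F, B5->F, B6->T, B6->T, B6->T, B6->T, B6->T, B6->T, B6->T, B6->F, B8->E, B7->T, B10->S, ...; outcomes B1=T, B4=F, B5=F, B6=T, B6=F, B7=T, B8=E, B9=T, B10=S, B11=F
input #8, c=4, y=13: events B1->T, B4->T, B6->T, B6->F, B8->E, B7->T, B10->E, B9->T, B11->F; outcomes B1=T, B4=T, B6=T, B6=F, B7=T, B8=E, B9=T, B10=E, B11=F
input #9, c=10, y=14: events B1->F, B3->E, B2->T, B4->T, B6->T, B6->F, B8->E, B7->T, B10->E, B9->F, B12->T; outcomes B1=F, B2=T, B3=E, B4=T, B6=T, B6=F, B7=T, B8=E, B9=F, B10=E, B12=T
union over all inputs: B1=T, B1=F, B2=T, B2=F, B3=E, B4=T, B4=F, B5=F, B6=T, B6=F, B7=T, B8=E, B9=T, B9=F, B10=S, B10=E, B11=F, B12=T (18 outcomes)
every size-1 subset falls short of the 18 outcomes (best: 11/18)
every size-2 subset falls short of the 18 outcomes (best: 17/18)
the canonical winner is {2, 3, 4}: size 3, full 18-outcome coverage, earliest index list among size-3 covers
Answer: 2, 3, 4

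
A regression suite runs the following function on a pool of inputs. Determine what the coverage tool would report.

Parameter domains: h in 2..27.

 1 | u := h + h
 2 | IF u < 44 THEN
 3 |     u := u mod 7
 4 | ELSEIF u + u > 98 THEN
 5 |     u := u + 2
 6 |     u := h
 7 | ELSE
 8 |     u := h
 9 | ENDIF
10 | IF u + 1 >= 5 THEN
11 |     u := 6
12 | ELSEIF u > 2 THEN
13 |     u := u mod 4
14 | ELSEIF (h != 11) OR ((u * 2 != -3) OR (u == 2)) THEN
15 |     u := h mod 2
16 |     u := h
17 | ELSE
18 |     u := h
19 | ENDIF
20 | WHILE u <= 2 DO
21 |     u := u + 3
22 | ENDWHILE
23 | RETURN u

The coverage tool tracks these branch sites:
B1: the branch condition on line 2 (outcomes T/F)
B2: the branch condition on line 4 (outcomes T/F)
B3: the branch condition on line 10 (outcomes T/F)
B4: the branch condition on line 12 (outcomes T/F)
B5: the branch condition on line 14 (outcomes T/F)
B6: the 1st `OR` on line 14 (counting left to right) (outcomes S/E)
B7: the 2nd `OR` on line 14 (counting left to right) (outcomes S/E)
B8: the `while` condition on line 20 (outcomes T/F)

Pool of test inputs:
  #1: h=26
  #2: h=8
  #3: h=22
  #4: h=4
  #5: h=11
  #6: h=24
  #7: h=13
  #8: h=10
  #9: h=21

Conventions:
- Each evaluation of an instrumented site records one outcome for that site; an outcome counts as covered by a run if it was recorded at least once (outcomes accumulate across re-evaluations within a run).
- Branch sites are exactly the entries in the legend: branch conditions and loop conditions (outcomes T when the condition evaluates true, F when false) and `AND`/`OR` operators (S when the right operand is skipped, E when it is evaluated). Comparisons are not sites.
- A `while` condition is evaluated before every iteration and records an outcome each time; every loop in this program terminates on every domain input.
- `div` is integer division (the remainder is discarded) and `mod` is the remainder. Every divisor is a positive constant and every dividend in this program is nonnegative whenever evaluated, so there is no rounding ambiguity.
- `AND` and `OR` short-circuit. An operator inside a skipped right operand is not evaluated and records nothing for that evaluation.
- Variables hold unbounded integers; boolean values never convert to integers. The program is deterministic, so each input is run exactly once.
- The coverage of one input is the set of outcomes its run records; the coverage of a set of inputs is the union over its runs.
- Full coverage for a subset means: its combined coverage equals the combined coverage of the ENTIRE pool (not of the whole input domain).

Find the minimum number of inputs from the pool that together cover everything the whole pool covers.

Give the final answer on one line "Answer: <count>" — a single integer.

#1 (h=26) -> B1->F, B2->T, B3->T, B8->F; covered: B1=F, B2=T, B3=T, B8=F
#2 (h=8) -> B1->T, B3->F, B4->F, B6->S, B5->T, B8->F; covered: B1=T, B3=F, B4=F, B5=T, B6=S, B8=F
#3 (h=22) -> B1->F, B2->F, B3->T, B8->F; covered: B1=F, B2=F, B3=T, B8=F
#4 (h=4) -> B1->T, B3->F, B4->F, B6->S, B5->T, B8->F; covered: B1=T, B3=F, B4=F, B5=T, B6=S, B8=F
#5 (h=11) -> B1->T, B3->F, B4->F, B6->E, B7->S, B5->T, B8->F; covered: B1=T, B3=F, B4=F, B5=T, B6=E, B7=S, B8=F
#6 (h=24) -> B1->F, B2->F, B3->T, B8->F; covered: B1=F, B2=F, B3=T, B8=F
#7 (h=13) -> B1->T, B3->T, B8->F; covered: B1=T, B3=T, B8=F
#8 (h=10) -> B1->T, B3->T, B8->F; covered: B1=T, B3=T, B8=F
#9 (h=21) -> B1->T, B3->F, B4->F, B6->S, B5->T, B8->F; covered: B1=T, B3=F, B4=F, B5=T, B6=S, B8=F
union over all inputs: B1=T, B1=F, B2=T, B2=F, B3=T, B3=F, B4=F, B5=T, B6=S, B6=E, B7=S, B8=F (12 outcomes)
no size-1 subset reaches all 12 outcomes (best union: 7/12)
no size-2 subset reaches all 12 outcomes (best union: 10/12)
no size-3 subset reaches all 12 outcomes (best union: 11/12)
the canonical winner is {1, 2, 3, 5}: size 4, full 12-outcome coverage, earliest index list among size-4 covers

Answer: 4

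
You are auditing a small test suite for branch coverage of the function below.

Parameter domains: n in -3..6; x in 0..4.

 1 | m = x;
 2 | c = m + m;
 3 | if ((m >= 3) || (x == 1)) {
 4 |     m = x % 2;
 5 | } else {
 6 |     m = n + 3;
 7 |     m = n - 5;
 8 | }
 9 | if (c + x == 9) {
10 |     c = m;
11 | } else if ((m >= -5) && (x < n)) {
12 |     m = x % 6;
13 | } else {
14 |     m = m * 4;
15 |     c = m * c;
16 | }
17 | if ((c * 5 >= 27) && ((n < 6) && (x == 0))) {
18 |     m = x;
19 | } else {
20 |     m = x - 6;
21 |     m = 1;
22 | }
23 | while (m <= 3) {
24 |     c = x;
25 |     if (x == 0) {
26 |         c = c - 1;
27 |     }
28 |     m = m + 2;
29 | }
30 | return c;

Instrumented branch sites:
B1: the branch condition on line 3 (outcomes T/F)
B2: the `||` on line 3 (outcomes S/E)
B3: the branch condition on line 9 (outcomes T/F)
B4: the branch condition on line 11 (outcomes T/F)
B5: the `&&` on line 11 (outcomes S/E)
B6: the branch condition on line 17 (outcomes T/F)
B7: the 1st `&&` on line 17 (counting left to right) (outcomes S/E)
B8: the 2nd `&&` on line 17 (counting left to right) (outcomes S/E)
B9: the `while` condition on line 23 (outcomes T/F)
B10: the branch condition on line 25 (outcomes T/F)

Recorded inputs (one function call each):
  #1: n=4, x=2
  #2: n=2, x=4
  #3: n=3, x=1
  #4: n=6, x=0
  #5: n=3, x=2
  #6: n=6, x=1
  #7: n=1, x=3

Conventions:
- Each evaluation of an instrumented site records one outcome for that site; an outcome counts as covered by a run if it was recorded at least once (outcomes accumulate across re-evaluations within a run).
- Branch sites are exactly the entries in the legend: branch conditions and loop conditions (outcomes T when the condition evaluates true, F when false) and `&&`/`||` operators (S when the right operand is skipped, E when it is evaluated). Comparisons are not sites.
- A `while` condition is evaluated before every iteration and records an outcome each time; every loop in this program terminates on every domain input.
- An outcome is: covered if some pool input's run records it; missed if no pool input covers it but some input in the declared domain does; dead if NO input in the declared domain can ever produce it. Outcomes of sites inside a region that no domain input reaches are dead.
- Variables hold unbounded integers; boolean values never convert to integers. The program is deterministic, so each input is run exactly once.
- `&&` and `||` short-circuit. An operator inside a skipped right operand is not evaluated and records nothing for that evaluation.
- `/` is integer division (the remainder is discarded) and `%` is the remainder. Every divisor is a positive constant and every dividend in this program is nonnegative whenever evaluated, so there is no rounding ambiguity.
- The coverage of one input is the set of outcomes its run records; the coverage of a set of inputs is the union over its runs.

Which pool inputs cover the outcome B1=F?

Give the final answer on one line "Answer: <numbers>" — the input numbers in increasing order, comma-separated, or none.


input #1 (n=4, x=2): records B1=F
input #2 (n=2, x=4): does not record B1=F
input #3 (n=3, x=1): does not record B1=F
input #4 (n=6, x=0): records B1=F
input #5 (n=3, x=2): records B1=F
input #6 (n=6, x=1): does not record B1=F
input #7 (n=1, x=3): does not record B1=F
Answer: 1, 4, 5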